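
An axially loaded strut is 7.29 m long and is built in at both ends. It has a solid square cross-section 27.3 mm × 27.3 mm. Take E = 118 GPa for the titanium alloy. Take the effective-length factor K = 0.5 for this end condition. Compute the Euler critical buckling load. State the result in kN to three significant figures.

I = a⁴/12 = 27.3⁴/12 = 4.629×10^4 mm⁴
I = 4.629×10^4 mm⁴ = 4.629×10^-8 m⁴
Effective length L_e = K·L = 0.5 × 7.29 = 3.645 m
P_cr = π²EI / L_e² = π² × 118×10⁹ × 4.629×10^-8 / 3.645² = 4.057×10^3 N

P_cr ≈ 4.06 kN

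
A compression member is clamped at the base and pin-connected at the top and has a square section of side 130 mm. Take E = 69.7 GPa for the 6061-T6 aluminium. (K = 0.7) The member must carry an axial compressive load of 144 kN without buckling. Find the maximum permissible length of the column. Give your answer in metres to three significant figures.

L_max ≈ 15.2 m

I = a⁴/12 = 130⁴/12 = 2.380×10^7 mm⁴
I = 2.380×10^-5 m⁴
At the buckling limit P_cr = P = 1.440×10^5 N
From P_cr = π²EI/(K·L)²:  L = (1/K)·√(π²EI/P_cr) = (1/0.7)·√(π²×6.97×10^10×2.380×10^-5/1.440×10^5)
L = 15.2 m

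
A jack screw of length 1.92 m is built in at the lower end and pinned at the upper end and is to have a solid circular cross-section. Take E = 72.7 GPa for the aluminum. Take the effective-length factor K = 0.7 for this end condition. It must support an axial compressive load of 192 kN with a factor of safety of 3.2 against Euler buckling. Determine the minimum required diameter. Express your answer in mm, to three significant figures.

d ≈ 74.9 mm

Required P_cr = n·P = 3.2 × 192 = 614.4 kN
L_e = K·L = 0.7 × 1.92 = 1.344 m
Required I = P_cr·L_e²/(π²E) = 6.144×10^5 × 1.344² / (π² × 7.27×10^10) = 1.547×10^-6 m⁴
I_req = 1.547×10^6 mm⁴
Solid circle: I = πd⁴/64  ⇒  d = (64I/π)^(1/4) = (64×1.547×10^6/π)^(1/4) = 74.9 mm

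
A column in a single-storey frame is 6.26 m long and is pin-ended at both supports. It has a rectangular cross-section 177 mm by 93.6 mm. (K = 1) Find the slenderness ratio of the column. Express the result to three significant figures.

λ ≈ 232

For a rectangle r_min = b/√12 = 93.6/√12 = 27.02 mm
L_e = K·L = 1 × 6.26 m = 6.260 m = 6260.0 mm
λ = L_e / r_min = 6260.0 / 27.02 = 232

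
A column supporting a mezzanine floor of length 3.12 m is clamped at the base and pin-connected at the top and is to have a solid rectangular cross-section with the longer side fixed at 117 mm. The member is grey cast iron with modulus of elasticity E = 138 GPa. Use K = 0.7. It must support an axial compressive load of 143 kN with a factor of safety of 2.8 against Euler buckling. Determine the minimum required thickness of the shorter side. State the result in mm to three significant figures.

b ≈ 52.4 mm

Required P_cr = n·P = 2.8 × 143 = 400.4 kN
L_e = K·L = 0.7 × 3.12 = 2.184 m
Required I = P_cr·L_e²/(π²E) = 4.004×10^5 × 2.184² / (π² × 1.38×10^11) = 1.402×10^-6 m⁴
I_req = 1.402×10^6 mm⁴
Rectangle, weak axis: I_min = h·b³/12 with h = 117 mm fixed  ⇒  b = (12I/h)^(1/3) = 52.4 mm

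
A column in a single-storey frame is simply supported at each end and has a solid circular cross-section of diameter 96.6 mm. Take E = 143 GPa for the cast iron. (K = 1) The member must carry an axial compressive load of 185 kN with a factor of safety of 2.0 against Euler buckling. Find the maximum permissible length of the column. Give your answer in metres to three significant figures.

L_max ≈ 4.04 m

I = πd⁴/64 = π×96.6⁴/64 = 4.274×10^6 mm⁴
I = 4.274×10^-6 m⁴
Required critical load P_cr = n·P = 2.0 × 185 = 370.0 kN = 3.700×10^5 N
From P_cr = π²EI/(K·L)²:  L = (1/K)·√(π²EI/P_cr) = (1/1)·√(π²×1.43×10^11×4.274×10^-6/3.700×10^5)
L = 4.04 m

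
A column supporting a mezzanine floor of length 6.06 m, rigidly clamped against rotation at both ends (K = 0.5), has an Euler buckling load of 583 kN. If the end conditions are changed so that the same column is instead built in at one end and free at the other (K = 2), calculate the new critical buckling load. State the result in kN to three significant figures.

P_cr ≈ 36.4 kN

P_cr ∝ 1/K², so P_cr,new = P_cr,old × (K_old/K_new)² = 583 × (0.5/2)²
= 583 × 0.06250 = 36.4 kN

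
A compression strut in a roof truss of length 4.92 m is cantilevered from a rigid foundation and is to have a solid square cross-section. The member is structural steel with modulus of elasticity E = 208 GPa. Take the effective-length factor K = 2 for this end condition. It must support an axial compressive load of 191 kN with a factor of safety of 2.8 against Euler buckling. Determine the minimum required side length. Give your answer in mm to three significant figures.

a ≈ 132 mm

Required P_cr = n·P = 2.8 × 191 = 534.8 kN
L_e = K·L = 2 × 4.92 = 9.840 m
Required I = P_cr·L_e²/(π²E) = 5.348×10^5 × 9.840² / (π² × 2.08×10^11) = 2.522×10^-5 m⁴
I_req = 2.522×10^7 mm⁴
Solid square: I = a⁴/12  ⇒  a = (12I)^(1/4) = (12×2.522×10^7)^(1/4) = 132 mm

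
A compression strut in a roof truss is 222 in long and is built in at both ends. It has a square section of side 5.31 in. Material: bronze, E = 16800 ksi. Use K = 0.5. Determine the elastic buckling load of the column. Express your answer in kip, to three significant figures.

I = a⁴/12 = 5.31⁴/12 = 66.25 in⁴
Effective length L_e = K·L = 0.5 × 222 = 111.0 in
P_cr = π²EI / L_e² = π² × 16800×10³ × 66.25 / 111.0² = 8.916×10^5 lb

P_cr ≈ 892 kip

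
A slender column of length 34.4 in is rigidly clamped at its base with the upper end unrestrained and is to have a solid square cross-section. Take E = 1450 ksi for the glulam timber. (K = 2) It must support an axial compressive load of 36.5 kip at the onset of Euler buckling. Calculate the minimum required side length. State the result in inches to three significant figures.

L_e = K·L = 2 × 34.4 = 68.80 in
Required I = P_cr·L_e²/(π²E) = 3.650×10^4 × 68.80² / (π² × 1.45×10^6) = 12.07 in⁴
Solid square: I = a⁴/12  ⇒  a = (12I)^(1/4) = (12×12.07)^(1/4) = 3.47 in

a ≈ 3.47 in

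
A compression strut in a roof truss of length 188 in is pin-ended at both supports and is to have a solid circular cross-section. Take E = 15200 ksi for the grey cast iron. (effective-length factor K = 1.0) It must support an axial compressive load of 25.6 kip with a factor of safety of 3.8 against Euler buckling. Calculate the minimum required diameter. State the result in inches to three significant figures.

Required P_cr = n·P = 3.8 × 25.6 = 97.28 kip
L_e = K·L = 1 × 188 = 188.0 in
Required I = P_cr·L_e²/(π²E) = 9.728×10^4 × 188.0² / (π² × 1.52×10^7) = 22.92 in⁴
Solid circle: I = πd⁴/64  ⇒  d = (64I/π)^(1/4) = (64×22.92/π)^(1/4) = 4.65 in

d ≈ 4.65 in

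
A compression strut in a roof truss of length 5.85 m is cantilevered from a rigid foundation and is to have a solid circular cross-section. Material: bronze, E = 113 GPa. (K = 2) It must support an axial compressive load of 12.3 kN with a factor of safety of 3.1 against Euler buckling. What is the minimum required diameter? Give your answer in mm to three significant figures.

Required P_cr = n·P = 3.1 × 12.3 = 38.13 kN
L_e = K·L = 2 × 5.85 = 11.70 m
Required I = P_cr·L_e²/(π²E) = 3.813×10^4 × 11.70² / (π² × 1.13×10^11) = 4.680×10^-6 m⁴
I_req = 4.680×10^6 mm⁴
Solid circle: I = πd⁴/64  ⇒  d = (64I/π)^(1/4) = (64×4.680×10^6/π)^(1/4) = 98.8 mm

d ≈ 98.8 mm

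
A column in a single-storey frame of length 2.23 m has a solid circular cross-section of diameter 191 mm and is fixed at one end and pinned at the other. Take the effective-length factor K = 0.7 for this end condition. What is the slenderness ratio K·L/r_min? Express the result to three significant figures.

I = πd⁴/64 = π×191⁴/64 = 6.533×10^7 mm⁴
A = 2.865×10^4 mm²;  r_min = √(I/A) = √(6.533×10^7/2.865×10^4) = 47.75 mm
L_e = K·L = 0.7 × 2.23 m = 1.561 m = 1561.0 mm
λ = L_e / r_min = 1561.0 / 47.75 = 32.7

λ ≈ 32.7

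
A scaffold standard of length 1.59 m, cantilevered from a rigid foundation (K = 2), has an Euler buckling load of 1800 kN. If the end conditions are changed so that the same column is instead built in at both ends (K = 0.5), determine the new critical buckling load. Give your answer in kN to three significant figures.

P_cr ≈ 28800 kN

P_cr ∝ 1/K², so P_cr,new = P_cr,old × (K_old/K_new)² = 1800 × (2/0.5)²
= 1800 × 16.00 = 28800 kN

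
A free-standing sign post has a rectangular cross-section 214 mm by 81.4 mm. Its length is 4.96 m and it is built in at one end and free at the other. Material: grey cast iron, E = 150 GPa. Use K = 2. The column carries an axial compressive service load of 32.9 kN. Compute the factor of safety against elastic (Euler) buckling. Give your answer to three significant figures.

n ≈ 4.40

Buckling occurs about the weak axis: I_min = h·b³/12 with b = 81.4 mm (the shorter side).
I_min = 214×81.4³/12 = 9.618×10^6 mm⁴
I = 9.618×10^6 mm⁴ = 9.618×10^-6 m⁴
Effective length L_e = K·L = 2 × 4.96 = 9.920 m
P_cr = π²EI / L_e² = π² × 150×10⁹ × 9.618×10^-6 / 9.920² = 1.447×10^5 N
Factor of safety n = P_cr / P = 144.70 / 32.9 = 4.40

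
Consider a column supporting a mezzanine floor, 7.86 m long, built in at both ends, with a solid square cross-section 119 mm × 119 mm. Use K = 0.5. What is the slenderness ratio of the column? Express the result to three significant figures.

λ ≈ 114

For a square r = a/√12 = 119/√12 = 34.35 mm
L_e = K·L = 0.5 × 7.86 m = 3.930 m = 3930.0 mm
λ = L_e / r_min = 3930.0 / 34.35 = 114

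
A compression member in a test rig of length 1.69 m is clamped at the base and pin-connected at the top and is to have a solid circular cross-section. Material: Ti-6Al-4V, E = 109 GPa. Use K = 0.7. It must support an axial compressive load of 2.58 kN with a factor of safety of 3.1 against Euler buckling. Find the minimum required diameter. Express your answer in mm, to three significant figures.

d ≈ 21.5 mm

Required P_cr = n·P = 3.1 × 2.58 = 7.998 kN
L_e = K·L = 0.7 × 1.69 = 1.183 m
Required I = P_cr·L_e²/(π²E) = 7.998×10^3 × 1.183² / (π² × 1.09×10^11) = 1.040×10^-8 m⁴
I_req = 1.040×10^4 mm⁴
Solid circle: I = πd⁴/64  ⇒  d = (64I/π)^(1/4) = (64×1.040×10^4/π)^(1/4) = 21.5 mm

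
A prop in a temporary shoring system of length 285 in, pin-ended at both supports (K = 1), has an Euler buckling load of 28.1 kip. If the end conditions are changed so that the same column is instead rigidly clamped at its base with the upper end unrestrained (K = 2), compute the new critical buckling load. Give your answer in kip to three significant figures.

P_cr ≈ 7.02 kip

P_cr ∝ 1/K², so P_cr,new = P_cr,old × (K_old/K_new)² = 28.1 × (1/2)²
= 28.1 × 0.2500 = 7.02 kip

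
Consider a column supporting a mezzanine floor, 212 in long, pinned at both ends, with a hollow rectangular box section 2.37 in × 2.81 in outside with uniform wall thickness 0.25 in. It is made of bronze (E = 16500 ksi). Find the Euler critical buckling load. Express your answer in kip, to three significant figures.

Inner dimensions: h_i = 2.81 − 2×0.25 = 2.310 in, b_i = 2.37 − 2×0.25 = 1.870 in
Weak-axis I_min = (h_o·b_o³ − h_i·b_i³)/12 with b_o = 2.37, b_i = 1.870 in (shorter outer/inner sides).
I_min = (2.81×2.37³ − 2.310×1.870³)/12 = 1.858 in⁴
Effective length L_e = K·L = 1 × 212 = 212.0 in
P_cr = π²EI / L_e² = π² × 16500×10³ × 1.858 / 212.0² = 6.734×10^3 lb

P_cr ≈ 6.73 kip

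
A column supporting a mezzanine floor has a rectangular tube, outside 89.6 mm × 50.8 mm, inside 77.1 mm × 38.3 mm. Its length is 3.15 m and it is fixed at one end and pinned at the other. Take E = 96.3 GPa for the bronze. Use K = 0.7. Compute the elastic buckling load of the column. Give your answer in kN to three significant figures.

Weak-axis I_min = (h_o·b_o³ − h_i·b_i³)/12 with b_o = 50.8, b_i = 38.30 mm (shorter outer/inner sides).
I_min = (89.6×50.8³ − 77.10×38.30³)/12 = 6.179×10^5 mm⁴
I = 6.179×10^5 mm⁴ = 6.179×10^-7 m⁴
Effective length L_e = K·L = 0.7 × 3.15 = 2.205 m
P_cr = π²EI / L_e² = π² × 96.3×10⁹ × 6.179×10^-7 / 2.205² = 1.208×10^5 N

P_cr ≈ 121 kN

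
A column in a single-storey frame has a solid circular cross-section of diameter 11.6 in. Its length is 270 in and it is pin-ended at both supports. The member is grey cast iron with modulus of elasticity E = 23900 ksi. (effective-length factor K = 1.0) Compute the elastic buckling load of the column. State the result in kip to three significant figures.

I = πd⁴/64 = π×11.6⁴/64 = 888.8 in⁴
Effective length L_e = K·L = 1 × 270 = 270.0 in
P_cr = π²EI / L_e² = π² × 23900×10³ × 888.8 / 270.0² = 2.876×10^6 lb

P_cr ≈ 2880 kip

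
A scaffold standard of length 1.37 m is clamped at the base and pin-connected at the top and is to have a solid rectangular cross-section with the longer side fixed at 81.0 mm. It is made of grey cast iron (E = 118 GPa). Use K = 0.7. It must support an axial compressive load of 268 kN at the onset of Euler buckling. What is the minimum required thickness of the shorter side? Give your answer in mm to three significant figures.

b ≈ 31.5 mm

L_e = K·L = 0.7 × 1.37 = 0.9590 m
Required I = P_cr·L_e²/(π²E) = 2.680×10^5 × 0.9590² / (π² × 1.18×10^11) = 2.116×10^-7 m⁴
I_req = 2.116×10^5 mm⁴
Rectangle, weak axis: I_min = h·b³/12 with h = 81.0 mm fixed  ⇒  b = (12I/h)^(1/3) = 31.5 mm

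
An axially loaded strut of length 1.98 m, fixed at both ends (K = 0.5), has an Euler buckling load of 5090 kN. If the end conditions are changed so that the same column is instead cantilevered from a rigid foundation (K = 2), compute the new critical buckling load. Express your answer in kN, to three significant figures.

P_cr ∝ 1/K², so P_cr,new = P_cr,old × (K_old/K_new)² = 5090 × (0.5/2)²
= 5090 × 0.06250 = 318 kN

P_cr ≈ 318 kN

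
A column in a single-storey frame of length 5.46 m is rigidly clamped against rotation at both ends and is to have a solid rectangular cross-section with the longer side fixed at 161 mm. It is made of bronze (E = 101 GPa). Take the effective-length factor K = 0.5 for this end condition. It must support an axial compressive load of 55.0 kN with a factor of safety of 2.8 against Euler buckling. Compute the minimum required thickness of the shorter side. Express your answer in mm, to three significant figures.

Required P_cr = n·P = 2.8 × 55.0 = 154.0 kN
L_e = K·L = 0.5 × 5.46 = 2.730 m
Required I = P_cr·L_e²/(π²E) = 1.540×10^5 × 2.730² / (π² × 1.01×10^11) = 1.151×10^-6 m⁴
I_req = 1.151×10^6 mm⁴
Rectangle, weak axis: I_min = h·b³/12 with h = 161 mm fixed  ⇒  b = (12I/h)^(1/3) = 44.1 mm

b ≈ 44.1 mm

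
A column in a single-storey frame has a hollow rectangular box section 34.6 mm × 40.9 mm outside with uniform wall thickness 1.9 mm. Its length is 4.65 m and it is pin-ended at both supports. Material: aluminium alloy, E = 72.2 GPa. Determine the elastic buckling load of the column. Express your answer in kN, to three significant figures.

P_cr ≈ 1.68 kN

Inner dimensions: h_i = 40.9 − 2×1.9 = 37.10 mm, b_i = 34.6 − 2×1.9 = 30.80 mm
Weak-axis I_min = (h_o·b_o³ − h_i·b_i³)/12 with b_o = 34.6, b_i = 30.80 mm (shorter outer/inner sides).
I_min = (40.9×34.6³ − 37.10×30.80³)/12 = 5.085×10^4 mm⁴
I = 5.085×10^4 mm⁴ = 5.085×10^-8 m⁴
Effective length L_e = K·L = 1 × 4.65 = 4.650 m
P_cr = π²EI / L_e² = π² × 72.2×10⁹ × 5.085×10^-8 / 4.650² = 1.676×10^3 N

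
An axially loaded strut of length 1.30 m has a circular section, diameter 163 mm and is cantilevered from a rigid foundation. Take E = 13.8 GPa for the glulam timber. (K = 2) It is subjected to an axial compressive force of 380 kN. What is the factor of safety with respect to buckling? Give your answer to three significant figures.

I = πd⁴/64 = π×163⁴/64 = 3.465×10^7 mm⁴
I = 3.465×10^7 mm⁴ = 3.465×10^-5 m⁴
Effective length L_e = K·L = 2 × 1.30 = 2.600 m
P_cr = π²EI / L_e² = π² × 13.8×10⁹ × 3.465×10^-5 / 2.600² = 6.982×10^5 N
Factor of safety n = P_cr / P = 698.16 / 380 = 1.84

n ≈ 1.84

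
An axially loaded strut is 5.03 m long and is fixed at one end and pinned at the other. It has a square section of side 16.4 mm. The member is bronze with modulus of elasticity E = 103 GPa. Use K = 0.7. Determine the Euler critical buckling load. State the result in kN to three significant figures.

P_cr ≈ 0.494 kN

I = a⁴/12 = 16.4⁴/12 = 6.028×10^3 mm⁴
I = 6.028×10^3 mm⁴ = 6.028×10^-9 m⁴
Effective length L_e = K·L = 0.7 × 5.03 = 3.521 m
P_cr = π²EI / L_e² = π² × 103×10⁹ × 6.028×10^-9 / 3.521² = 494.3 N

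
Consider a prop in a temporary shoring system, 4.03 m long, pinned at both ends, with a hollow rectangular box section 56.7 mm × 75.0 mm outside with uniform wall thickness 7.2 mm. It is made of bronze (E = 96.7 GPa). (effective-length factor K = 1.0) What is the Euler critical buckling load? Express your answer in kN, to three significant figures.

P_cr ≈ 44.5 kN

Inner dimensions: h_i = 75.0 − 2×7.2 = 60.60 mm, b_i = 56.7 − 2×7.2 = 42.30 mm
Weak-axis I_min = (h_o·b_o³ − h_i·b_i³)/12 with b_o = 56.7, b_i = 42.30 mm (shorter outer/inner sides).
I_min = (75.0×56.7³ − 60.60×42.30³)/12 = 7.571×10^5 mm⁴
I = 7.571×10^5 mm⁴ = 7.571×10^-7 m⁴
Effective length L_e = K·L = 1 × 4.03 = 4.030 m
P_cr = π²EI / L_e² = π² × 96.7×10⁹ × 7.571×10^-7 / 4.030² = 4.449×10^4 N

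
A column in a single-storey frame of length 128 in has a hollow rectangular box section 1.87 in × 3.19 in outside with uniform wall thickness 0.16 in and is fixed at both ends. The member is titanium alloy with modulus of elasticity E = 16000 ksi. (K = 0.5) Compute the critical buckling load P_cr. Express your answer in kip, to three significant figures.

Inner dimensions: h_i = 3.19 − 2×0.16 = 2.870 in, b_i = 1.87 − 2×0.16 = 1.550 in
Weak-axis I_min = (h_o·b_o³ − h_i·b_i³)/12 with b_o = 1.87, b_i = 1.550 in (shorter outer/inner sides).
I_min = (3.19×1.87³ − 2.870×1.550³)/12 = 0.8477 in⁴
Effective length L_e = K·L = 0.5 × 128 = 64.00 in
P_cr = π²EI / L_e² = π² × 16000×10³ × 0.8477 / 64.00² = 3.268×10^4 lb

P_cr ≈ 32.7 kip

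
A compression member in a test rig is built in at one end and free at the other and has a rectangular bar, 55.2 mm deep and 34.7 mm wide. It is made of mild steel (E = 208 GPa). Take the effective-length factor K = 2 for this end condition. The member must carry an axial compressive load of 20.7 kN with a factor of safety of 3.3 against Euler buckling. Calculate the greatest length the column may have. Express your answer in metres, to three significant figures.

L_max ≈ 1.20 m

Buckling occurs about the weak axis: I_min = h·b³/12 with b = 34.7 mm (the shorter side).
I_min = 55.2×34.7³/12 = 1.922×10^5 mm⁴
I = 1.922×10^-7 m⁴
Required critical load P_cr = n·P = 3.3 × 20.7 = 68.31 kN = 6.831×10^4 N
From P_cr = π²EI/(K·L)²:  L = (1/K)·√(π²EI/P_cr) = (1/2)·√(π²×2.08×10^11×1.922×10^-7/6.831×10^4)
L = 1.20 m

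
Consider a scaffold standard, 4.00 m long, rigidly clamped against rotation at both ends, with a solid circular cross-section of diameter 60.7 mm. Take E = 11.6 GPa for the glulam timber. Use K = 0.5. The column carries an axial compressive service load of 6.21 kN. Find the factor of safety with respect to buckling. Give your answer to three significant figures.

n ≈ 3.07

I = πd⁴/64 = π×60.7⁴/64 = 6.664×10^5 mm⁴
I = 6.664×10^5 mm⁴ = 6.664×10^-7 m⁴
Effective length L_e = K·L = 0.5 × 4.00 = 2.000 m
P_cr = π²EI / L_e² = π² × 11.6×10⁹ × 6.664×10^-7 / 2.000² = 1.907×10^4 N
Factor of safety n = P_cr / P = 19.073 / 6.21 = 3.07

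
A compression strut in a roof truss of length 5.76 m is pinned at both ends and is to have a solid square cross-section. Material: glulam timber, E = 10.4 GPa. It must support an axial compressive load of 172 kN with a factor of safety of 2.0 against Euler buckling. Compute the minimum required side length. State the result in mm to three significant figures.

Required P_cr = n·P = 2.0 × 172 = 344.0 kN
L_e = K·L = 1 × 5.76 = 5.760 m
Required I = P_cr·L_e²/(π²E) = 3.440×10^5 × 5.760² / (π² × 1.04×10^10) = 1.112×10^-4 m⁴
I_req = 1.112×10^8 mm⁴
Solid square: I = a⁴/12  ⇒  a = (12I)^(1/4) = (12×1.112×10^8)^(1/4) = 191 mm

a ≈ 191 mm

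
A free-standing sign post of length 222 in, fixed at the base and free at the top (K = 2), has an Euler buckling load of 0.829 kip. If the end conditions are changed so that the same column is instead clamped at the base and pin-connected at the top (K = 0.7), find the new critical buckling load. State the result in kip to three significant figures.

P_cr ∝ 1/K², so P_cr,new = P_cr,old × (K_old/K_new)² = 0.829 × (2/0.7)²
= 0.829 × 8.163 = 6.77 kip

P_cr ≈ 6.77 kip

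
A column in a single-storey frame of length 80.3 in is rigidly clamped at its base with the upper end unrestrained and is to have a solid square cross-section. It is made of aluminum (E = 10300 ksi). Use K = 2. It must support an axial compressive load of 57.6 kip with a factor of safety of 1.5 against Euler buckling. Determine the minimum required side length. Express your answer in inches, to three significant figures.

a ≈ 4.03 in

Required P_cr = n·P = 1.5 × 57.6 = 86.40 kip
L_e = K·L = 2 × 80.3 = 160.6 in
Required I = P_cr·L_e²/(π²E) = 8.640×10^4 × 160.6² / (π² × 1.03×10^7) = 21.92 in⁴
Solid square: I = a⁴/12  ⇒  a = (12I)^(1/4) = (12×21.92)^(1/4) = 4.03 in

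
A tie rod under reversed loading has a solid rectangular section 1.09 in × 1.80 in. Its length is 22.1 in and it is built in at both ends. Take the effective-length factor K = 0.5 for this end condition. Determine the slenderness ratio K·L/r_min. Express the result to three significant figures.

For a rectangle r_min = b/√12 = 1.09/√12 = 0.3147 in
L_e = K·L = 0.5 × 22.1 = 11.05 in
λ = L_e / r_min = 11.050 / 0.3147 = 35.1

λ ≈ 35.1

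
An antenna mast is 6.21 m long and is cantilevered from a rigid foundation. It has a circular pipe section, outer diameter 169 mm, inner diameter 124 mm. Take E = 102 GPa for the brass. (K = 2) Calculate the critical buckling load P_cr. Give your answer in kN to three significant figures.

P_cr ≈ 186 kN

d_o = 169 mm, d_i = 124 mm
I = π(d_o⁴ − d_i⁴)/64 = π(169⁴ − 124.0⁴)/64 = 2.844×10^7 mm⁴
I = 2.844×10^7 mm⁴ = 2.844×10^-5 m⁴
Effective length L_e = K·L = 2 × 6.21 = 12.42 m
P_cr = π²EI / L_e² = π² × 102×10⁹ × 2.844×10^-5 / 12.42² = 1.856×10^5 N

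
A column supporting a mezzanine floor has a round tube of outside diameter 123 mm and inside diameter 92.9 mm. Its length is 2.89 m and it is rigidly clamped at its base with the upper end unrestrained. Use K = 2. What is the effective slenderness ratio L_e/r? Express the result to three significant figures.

d_o = 123 mm, d_i = 92.9 mm
I = π(d_o⁴ − d_i⁴)/64 = π(123⁴ − 92.90⁴)/64 = 7.579×10^6 mm⁴
A = 5.104×10^3 mm²;  r_min = √(I/A) = √(7.579×10^6/5.104×10^3) = 38.54 mm
L_e = K·L = 2 × 2.89 m = 5.780 m = 5780.0 mm
λ = L_e / r_min = 5780.0 / 38.54 = 150

λ ≈ 150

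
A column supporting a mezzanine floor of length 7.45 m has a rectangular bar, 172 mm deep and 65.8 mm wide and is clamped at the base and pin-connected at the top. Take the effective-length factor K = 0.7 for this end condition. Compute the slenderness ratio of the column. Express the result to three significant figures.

λ ≈ 275

Buckling occurs about the weak axis: I_min = h·b³/12 with b = 65.8 mm (the shorter side).
I_min = 172×65.8³/12 = 4.083×10^6 mm⁴
A = 1.132×10^4 mm²;  r_min = √(I/A) = √(4.083×10^6/1.132×10^4) = 18.99 mm
L_e = K·L = 0.7 × 7.45 m = 5.215 m = 5215.0 mm
λ = L_e / r_min = 5215.0 / 18.99 = 275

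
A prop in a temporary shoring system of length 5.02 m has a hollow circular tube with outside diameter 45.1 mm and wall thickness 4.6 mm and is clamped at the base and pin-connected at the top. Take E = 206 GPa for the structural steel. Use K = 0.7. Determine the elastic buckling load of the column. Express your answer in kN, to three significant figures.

Inner diameter d_i = 45.1 − 2×4.6 = 35.90 mm
I = π(d_o⁴ − d_i⁴)/64 = π(45.1⁴ − 35.90⁴)/64 = 1.215×10^5 mm⁴
I = 1.215×10^5 mm⁴ = 1.215×10^-7 m⁴
Effective length L_e = K·L = 0.7 × 5.02 = 3.514 m
P_cr = π²EI / L_e² = π² × 206×10⁹ × 1.215×10^-7 / 3.514² = 2.001×10^4 N

P_cr ≈ 20.0 kN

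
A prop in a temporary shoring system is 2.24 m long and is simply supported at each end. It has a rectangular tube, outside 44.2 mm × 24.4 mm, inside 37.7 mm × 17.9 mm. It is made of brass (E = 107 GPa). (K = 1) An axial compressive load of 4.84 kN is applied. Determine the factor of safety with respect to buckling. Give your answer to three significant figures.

Weak-axis I_min = (h_o·b_o³ − h_i·b_i³)/12 with b_o = 24.4, b_i = 17.90 mm (shorter outer/inner sides).
I_min = (44.2×24.4³ − 37.70×17.90³)/12 = 3.549×10^4 mm⁴
I = 3.549×10^4 mm⁴ = 3.549×10^-8 m⁴
Effective length L_e = K·L = 1 × 2.24 = 2.240 m
P_cr = π²EI / L_e² = π² × 107×10⁹ × 3.549×10^-8 / 2.240² = 7.469×10^3 N
Factor of safety n = P_cr / P = 7.4692 / 4.84 = 1.54

n ≈ 1.54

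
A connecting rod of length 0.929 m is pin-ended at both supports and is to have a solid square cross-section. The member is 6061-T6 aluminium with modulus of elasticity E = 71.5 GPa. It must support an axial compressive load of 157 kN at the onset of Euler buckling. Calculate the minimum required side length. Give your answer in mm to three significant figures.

a ≈ 39.0 mm

L_e = K·L = 1 × 0.929 = 0.9290 m
Required I = P_cr·L_e²/(π²E) = 1.570×10^5 × 0.9290² / (π² × 7.15×10^10) = 1.920×10^-7 m⁴
I_req = 1.920×10^5 mm⁴
Solid square: I = a⁴/12  ⇒  a = (12I)^(1/4) = (12×1.920×10^5)^(1/4) = 39.0 mm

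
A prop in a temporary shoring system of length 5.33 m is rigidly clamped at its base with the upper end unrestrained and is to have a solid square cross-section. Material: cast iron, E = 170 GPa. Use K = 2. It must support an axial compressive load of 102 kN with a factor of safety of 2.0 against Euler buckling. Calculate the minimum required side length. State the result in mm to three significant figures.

Required P_cr = n·P = 2.0 × 102 = 204.0 kN
L_e = K·L = 2 × 5.33 = 10.66 m
Required I = P_cr·L_e²/(π²E) = 2.040×10^5 × 10.66² / (π² × 1.70×10^11) = 1.382×10^-5 m⁴
I_req = 1.382×10^7 mm⁴
Solid square: I = a⁴/12  ⇒  a = (12I)^(1/4) = (12×1.382×10^7)^(1/4) = 113 mm

a ≈ 113 mm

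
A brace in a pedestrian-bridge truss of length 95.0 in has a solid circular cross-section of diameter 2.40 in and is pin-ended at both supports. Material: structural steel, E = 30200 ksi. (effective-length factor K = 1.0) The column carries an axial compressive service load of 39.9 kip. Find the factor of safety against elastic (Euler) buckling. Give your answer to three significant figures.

n ≈ 1.35

I = πd⁴/64 = π×2.40⁴/64 = 1.629 in⁴
Effective length L_e = K·L = 1 × 95.0 = 95.00 in
P_cr = π²EI / L_e² = π² × 30200×10³ × 1.629 / 95.00² = 5.379×10^4 lb
Factor of safety n = P_cr / P = 53.787 / 39.9 = 1.35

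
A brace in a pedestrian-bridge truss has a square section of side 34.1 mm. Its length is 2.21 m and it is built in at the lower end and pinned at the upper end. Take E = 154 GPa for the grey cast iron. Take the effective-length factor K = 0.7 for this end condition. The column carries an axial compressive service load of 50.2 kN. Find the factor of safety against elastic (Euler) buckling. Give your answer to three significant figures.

I = a⁴/12 = 34.1⁴/12 = 1.127×10^5 mm⁴
I = 1.127×10^5 mm⁴ = 1.127×10^-7 m⁴
Effective length L_e = K·L = 0.7 × 2.21 = 1.547 m
P_cr = π²EI / L_e² = π² × 154×10⁹ × 1.127×10^-7 / 1.547² = 7.156×10^4 N
Factor of safety n = P_cr / P = 71.561 / 50.2 = 1.43

n ≈ 1.43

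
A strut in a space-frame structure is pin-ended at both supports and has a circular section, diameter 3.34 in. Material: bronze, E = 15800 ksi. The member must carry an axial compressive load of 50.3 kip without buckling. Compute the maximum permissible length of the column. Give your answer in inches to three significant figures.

L_max ≈ 138 in

I = πd⁴/64 = π×3.34⁴/64 = 6.109 in⁴
At the buckling limit P_cr = P = 5.030×10^4 lb
From P_cr = π²EI/(K·L)²:  L = (1/K)·√(π²EI/P_cr) = (1/1)·√(π²×1.58×10^7×6.109/5.030×10^4)
L = 138 in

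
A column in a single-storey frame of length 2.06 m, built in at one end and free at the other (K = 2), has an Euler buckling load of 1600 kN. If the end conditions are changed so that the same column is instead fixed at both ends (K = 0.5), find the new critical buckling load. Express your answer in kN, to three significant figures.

P_cr ≈ 25600 kN

P_cr ∝ 1/K², so P_cr,new = P_cr,old × (K_old/K_new)² = 1600 × (2/0.5)²
= 1600 × 16.00 = 25600 kN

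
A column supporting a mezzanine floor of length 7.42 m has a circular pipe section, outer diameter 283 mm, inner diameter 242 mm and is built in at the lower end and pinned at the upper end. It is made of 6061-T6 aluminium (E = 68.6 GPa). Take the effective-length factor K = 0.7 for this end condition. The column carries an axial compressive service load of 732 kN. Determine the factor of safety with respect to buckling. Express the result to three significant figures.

n ≈ 5.02

d_o = 283 mm, d_i = 242 mm
I = π(d_o⁴ − d_i⁴)/64 = π(283⁴ − 242.0⁴)/64 = 1.465×10^8 mm⁴
I = 1.465×10^8 mm⁴ = 1.465×10^-4 m⁴
Effective length L_e = K·L = 0.7 × 7.42 = 5.194 m
P_cr = π²EI / L_e² = π² × 68.6×10⁹ × 1.465×10^-4 / 5.194² = 3.677×10^6 N
Factor of safety n = P_cr / P = 3676.7 / 732 = 5.02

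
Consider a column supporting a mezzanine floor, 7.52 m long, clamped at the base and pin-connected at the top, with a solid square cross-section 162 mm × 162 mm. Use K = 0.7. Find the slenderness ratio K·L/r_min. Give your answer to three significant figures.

I = a⁴/12 = 162⁴/12 = 5.740×10^7 mm⁴
A = 2.624×10^4 mm²;  r_min = √(I/A) = √(5.740×10^7/2.624×10^4) = 46.77 mm
L_e = K·L = 0.7 × 7.52 m = 5.264 m = 5264.0 mm
λ = L_e / r_min = 5264.0 / 46.77 = 113

λ ≈ 113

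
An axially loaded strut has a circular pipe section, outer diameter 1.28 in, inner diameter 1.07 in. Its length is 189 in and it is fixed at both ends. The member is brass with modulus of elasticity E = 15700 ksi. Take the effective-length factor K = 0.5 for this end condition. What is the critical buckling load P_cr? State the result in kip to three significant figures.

P_cr ≈ 1.17 kip

d_o = 1.28 in, d_i = 1.07 in
I = π(d_o⁴ − d_i⁴)/64 = π(1.28⁴ − 1.070⁴)/64 = 6.742×10^-2 in⁴
Effective length L_e = K·L = 0.5 × 189 = 94.50 in
P_cr = π²EI / L_e² = π² × 15700×10³ × 6.742×10^-2 / 94.50² = 1.170×10^3 lb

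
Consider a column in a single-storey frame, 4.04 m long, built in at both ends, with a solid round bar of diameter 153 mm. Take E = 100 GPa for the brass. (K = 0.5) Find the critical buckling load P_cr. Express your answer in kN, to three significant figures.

I = πd⁴/64 = π×153⁴/64 = 2.690×10^7 mm⁴
I = 2.690×10^7 mm⁴ = 2.690×10^-5 m⁴
Effective length L_e = K·L = 0.5 × 4.04 = 2.020 m
P_cr = π²EI / L_e² = π² × 100×10⁹ × 2.690×10^-5 / 2.020² = 6.506×10^6 N

P_cr ≈ 6510 kN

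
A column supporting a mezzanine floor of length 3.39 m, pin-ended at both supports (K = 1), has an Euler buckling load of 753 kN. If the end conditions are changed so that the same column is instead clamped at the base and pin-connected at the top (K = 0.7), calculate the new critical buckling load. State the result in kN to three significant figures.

P_cr ≈ 1540 kN

P_cr ∝ 1/K², so P_cr,new = P_cr,old × (K_old/K_new)² = 753 × (1/0.7)²
= 753 × 2.041 = 1540 kN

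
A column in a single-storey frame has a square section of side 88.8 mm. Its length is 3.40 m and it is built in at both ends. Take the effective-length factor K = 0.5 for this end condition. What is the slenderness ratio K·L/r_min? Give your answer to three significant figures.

I = a⁴/12 = 88.8⁴/12 = 5.182×10^6 mm⁴
A = 7.885×10^3 mm²;  r_min = √(I/A) = √(5.182×10^6/7.885×10^3) = 25.63 mm
L_e = K·L = 0.5 × 3.40 m = 1.700 m = 1700.0 mm
λ = L_e / r_min = 1700.0 / 25.63 = 66.3

λ ≈ 66.3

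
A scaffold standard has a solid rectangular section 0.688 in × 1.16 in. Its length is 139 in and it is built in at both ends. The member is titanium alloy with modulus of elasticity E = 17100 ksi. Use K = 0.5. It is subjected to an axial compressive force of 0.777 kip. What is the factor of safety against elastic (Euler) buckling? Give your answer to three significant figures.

n ≈ 1.42

Buckling occurs about the weak axis: I_min = h·b³/12 with b = 0.688 in (the shorter side).
I_min = 1.16×0.688³/12 = 3.148×10^-2 in⁴
Effective length L_e = K·L = 0.5 × 139 = 69.50 in
P_cr = π²EI / L_e² = π² × 17100×10³ × 3.148×10^-2 / 69.50² = 1.100×10^3 lb
Factor of safety n = P_cr / P = 1.0999 / 0.777 = 1.42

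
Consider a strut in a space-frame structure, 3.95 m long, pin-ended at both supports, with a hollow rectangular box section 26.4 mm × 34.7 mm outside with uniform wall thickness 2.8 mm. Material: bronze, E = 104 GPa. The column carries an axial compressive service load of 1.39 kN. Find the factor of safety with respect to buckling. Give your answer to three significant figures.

n ≈ 1.49

Inner dimensions: h_i = 34.7 − 2×2.8 = 29.10 mm, b_i = 26.4 − 2×2.8 = 20.80 mm
Weak-axis I_min = (h_o·b_o³ − h_i·b_i³)/12 with b_o = 26.4, b_i = 20.80 mm (shorter outer/inner sides).
I_min = (34.7×26.4³ − 29.10×20.80³)/12 = 3.138×10^4 mm⁴
I = 3.138×10^4 mm⁴ = 3.138×10^-8 m⁴
Effective length L_e = K·L = 1 × 3.95 = 3.950 m
P_cr = π²EI / L_e² = π² × 104×10⁹ × 3.138×10^-8 / 3.950² = 2.065×10^3 N
Factor of safety n = P_cr / P = 2.0646 / 1.39 = 1.49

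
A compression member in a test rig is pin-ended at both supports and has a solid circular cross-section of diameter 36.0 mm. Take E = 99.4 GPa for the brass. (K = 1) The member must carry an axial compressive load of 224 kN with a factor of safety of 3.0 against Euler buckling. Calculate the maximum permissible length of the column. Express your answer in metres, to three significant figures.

I = πd⁴/64 = π×36.0⁴/64 = 8.245×10^4 mm⁴
I = 8.245×10^-8 m⁴
Required critical load P_cr = n·P = 3.0 × 224 = 672.0 kN = 6.720×10^5 N
From P_cr = π²EI/(K·L)²:  L = (1/K)·√(π²EI/P_cr) = (1/1)·√(π²×9.94×10^10×8.245×10^-8/6.720×10^5)
L = 0.347 m

L_max ≈ 0.347 m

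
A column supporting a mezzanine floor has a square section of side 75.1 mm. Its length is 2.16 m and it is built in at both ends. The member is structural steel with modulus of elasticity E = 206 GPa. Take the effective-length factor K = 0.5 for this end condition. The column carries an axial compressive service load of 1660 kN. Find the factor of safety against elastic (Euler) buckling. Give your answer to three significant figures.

I = a⁴/12 = 75.1⁴/12 = 2.651×10^6 mm⁴
I = 2.651×10^6 mm⁴ = 2.651×10^-6 m⁴
Effective length L_e = K·L = 0.5 × 2.16 = 1.080 m
P_cr = π²EI / L_e² = π² × 206×10⁹ × 2.651×10^-6 / 1.080² = 4.621×10^6 N
Factor of safety n = P_cr / P = 4620.6 / 1660 = 2.78

n ≈ 2.78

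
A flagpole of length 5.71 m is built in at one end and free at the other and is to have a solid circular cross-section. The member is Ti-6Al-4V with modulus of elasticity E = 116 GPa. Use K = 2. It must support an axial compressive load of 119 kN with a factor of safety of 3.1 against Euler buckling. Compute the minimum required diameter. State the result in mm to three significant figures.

Required P_cr = n·P = 3.1 × 119 = 368.9 kN
L_e = K·L = 2 × 5.71 = 11.42 m
Required I = P_cr·L_e²/(π²E) = 3.689×10^5 × 11.42² / (π² × 1.16×10^11) = 4.202×10^-5 m⁴
I_req = 4.202×10^7 mm⁴
Solid circle: I = πd⁴/64  ⇒  d = (64I/π)^(1/4) = (64×4.202×10^7/π)^(1/4) = 171 mm

d ≈ 171 mm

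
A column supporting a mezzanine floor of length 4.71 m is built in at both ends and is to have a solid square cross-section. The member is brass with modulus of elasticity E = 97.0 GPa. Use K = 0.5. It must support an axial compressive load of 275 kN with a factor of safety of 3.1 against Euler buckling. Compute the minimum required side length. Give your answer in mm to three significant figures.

Required P_cr = n·P = 3.1 × 275 = 852.5 kN
L_e = K·L = 0.5 × 4.71 = 2.355 m
Required I = P_cr·L_e²/(π²E) = 8.525×10^5 × 2.355² / (π² × 9.70×10^10) = 4.939×10^-6 m⁴
I_req = 4.939×10^6 mm⁴
Solid square: I = a⁴/12  ⇒  a = (12I)^(1/4) = (12×4.939×10^6)^(1/4) = 87.7 mm

a ≈ 87.7 mm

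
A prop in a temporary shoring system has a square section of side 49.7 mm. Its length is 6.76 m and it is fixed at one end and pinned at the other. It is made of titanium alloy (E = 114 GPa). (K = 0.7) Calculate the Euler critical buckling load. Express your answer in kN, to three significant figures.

I = a⁴/12 = 49.7⁴/12 = 5.084×10^5 mm⁴
I = 5.084×10^5 mm⁴ = 5.084×10^-7 m⁴
Effective length L_e = K·L = 0.7 × 6.76 = 4.732 m
P_cr = π²EI / L_e² = π² × 114×10⁹ × 5.084×10^-7 / 4.732² = 2.555×10^4 N

P_cr ≈ 25.5 kN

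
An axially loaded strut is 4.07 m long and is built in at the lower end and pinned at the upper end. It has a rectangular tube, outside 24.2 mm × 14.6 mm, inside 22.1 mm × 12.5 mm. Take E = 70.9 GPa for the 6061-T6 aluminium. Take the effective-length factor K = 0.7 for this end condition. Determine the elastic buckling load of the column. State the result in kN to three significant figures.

Weak-axis I_min = (h_o·b_o³ − h_i·b_i³)/12 with b_o = 14.6, b_i = 12.50 mm (shorter outer/inner sides).
I_min = (24.2×14.6³ − 22.10×12.50³)/12 = 2.679×10^3 mm⁴
I = 2.679×10^3 mm⁴ = 2.679×10^-9 m⁴
Effective length L_e = K·L = 0.7 × 4.07 = 2.849 m
P_cr = π²EI / L_e² = π² × 70.9×10⁹ × 2.679×10^-9 / 2.849² = 231.0 N

P_cr ≈ 0.231 kN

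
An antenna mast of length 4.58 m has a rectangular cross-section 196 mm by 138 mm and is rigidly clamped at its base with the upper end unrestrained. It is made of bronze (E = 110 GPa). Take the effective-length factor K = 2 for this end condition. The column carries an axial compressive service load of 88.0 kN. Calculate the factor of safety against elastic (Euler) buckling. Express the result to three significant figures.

Buckling occurs about the weak axis: I_min = h·b³/12 with b = 138 mm (the shorter side).
I_min = 196×138³/12 = 4.293×10^7 mm⁴
I = 4.293×10^7 mm⁴ = 4.293×10^-5 m⁴
Effective length L_e = K·L = 2 × 4.58 = 9.160 m
P_cr = π²EI / L_e² = π² × 110×10⁹ × 4.293×10^-5 / 9.160² = 5.554×10^5 N
Factor of safety n = P_cr / P = 555.41 / 88.0 = 6.31

n ≈ 6.31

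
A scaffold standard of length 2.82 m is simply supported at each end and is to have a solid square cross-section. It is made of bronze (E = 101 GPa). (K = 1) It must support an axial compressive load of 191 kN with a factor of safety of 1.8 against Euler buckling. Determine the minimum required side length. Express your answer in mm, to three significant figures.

Required P_cr = n·P = 1.8 × 191 = 343.8 kN
L_e = K·L = 1 × 2.82 = 2.820 m
Required I = P_cr·L_e²/(π²E) = 3.438×10^5 × 2.820² / (π² × 1.01×10^11) = 2.743×10^-6 m⁴
I_req = 2.743×10^6 mm⁴
Solid square: I = a⁴/12  ⇒  a = (12I)^(1/4) = (12×2.743×10^6)^(1/4) = 75.7 mm

a ≈ 75.7 mm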